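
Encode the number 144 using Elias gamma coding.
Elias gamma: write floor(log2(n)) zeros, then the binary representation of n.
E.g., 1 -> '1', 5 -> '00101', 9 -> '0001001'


num_bits = floor(log2(144)) + 1 = 8
leading_zeros = num_bits - 1 = 7
binary(144) = 10010000

Elias gamma(144) = '0000000' + '10010000' = 000000010010000 (15 bits)


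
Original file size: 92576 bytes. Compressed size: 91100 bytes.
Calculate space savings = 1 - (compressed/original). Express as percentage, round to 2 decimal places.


ratio = compressed/original = 91100/92576 = 0.984056
savings = 1 - ratio = 1 - 0.984056 = 0.015944
as a percentage: 0.015944 * 100 = 1.59%

Space savings = 1 - 91100/92576 = 1.59%


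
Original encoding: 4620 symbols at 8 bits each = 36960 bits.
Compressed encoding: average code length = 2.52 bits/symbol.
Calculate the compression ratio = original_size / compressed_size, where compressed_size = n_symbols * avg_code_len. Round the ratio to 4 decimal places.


original_size = n_symbols * orig_bits = 4620 * 8 = 36960 bits
compressed_size = n_symbols * avg_code_len = 4620 * 2.52 = 11642.4 bits
ratio = original_size / compressed_size = 36960 / 11642.4 = 3.1746

Compression ratio = 3.1746


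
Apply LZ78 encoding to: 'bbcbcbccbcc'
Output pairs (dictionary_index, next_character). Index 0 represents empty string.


LZ78 encoding steps:
Dictionary: {0: ''}
Step 1: w='' (idx 0), next='b' -> output (0, 'b'), add 'b' as idx 1
Step 2: w='b' (idx 1), next='c' -> output (1, 'c'), add 'bc' as idx 2
Step 3: w='bc' (idx 2), next='b' -> output (2, 'b'), add 'bcb' as idx 3
Step 4: w='' (idx 0), next='c' -> output (0, 'c'), add 'c' as idx 4
Step 5: w='c' (idx 4), next='b' -> output (4, 'b'), add 'cb' as idx 5
Step 6: w='c' (idx 4), next='c' -> output (4, 'c'), add 'cc' as idx 6


Encoded: [(0, 'b'), (1, 'c'), (2, 'b'), (0, 'c'), (4, 'b'), (4, 'c')]


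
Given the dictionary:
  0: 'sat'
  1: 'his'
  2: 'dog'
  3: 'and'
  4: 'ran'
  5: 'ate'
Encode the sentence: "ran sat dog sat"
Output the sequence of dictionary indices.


Look up each word in the dictionary:
  'ran' -> 4
  'sat' -> 0
  'dog' -> 2
  'sat' -> 0

Encoded: [4, 0, 2, 0]


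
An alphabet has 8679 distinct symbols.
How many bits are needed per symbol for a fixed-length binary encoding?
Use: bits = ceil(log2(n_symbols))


log2(8679) = 13.0833
Bracket: 2^13 = 8192 < 8679 <= 2^14 = 16384
So ceil(log2(8679)) = 14

bits = ceil(log2(8679)) = ceil(13.0833) = 14 bits


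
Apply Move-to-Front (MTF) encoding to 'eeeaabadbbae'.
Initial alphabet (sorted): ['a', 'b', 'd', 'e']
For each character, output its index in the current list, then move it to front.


MTF encoding:
'e': index 3 in ['a', 'b', 'd', 'e'] -> ['e', 'a', 'b', 'd']
'e': index 0 in ['e', 'a', 'b', 'd'] -> ['e', 'a', 'b', 'd']
'e': index 0 in ['e', 'a', 'b', 'd'] -> ['e', 'a', 'b', 'd']
'a': index 1 in ['e', 'a', 'b', 'd'] -> ['a', 'e', 'b', 'd']
'a': index 0 in ['a', 'e', 'b', 'd'] -> ['a', 'e', 'b', 'd']
'b': index 2 in ['a', 'e', 'b', 'd'] -> ['b', 'a', 'e', 'd']
'a': index 1 in ['b', 'a', 'e', 'd'] -> ['a', 'b', 'e', 'd']
'd': index 3 in ['a', 'b', 'e', 'd'] -> ['d', 'a', 'b', 'e']
'b': index 2 in ['d', 'a', 'b', 'e'] -> ['b', 'd', 'a', 'e']
'b': index 0 in ['b', 'd', 'a', 'e'] -> ['b', 'd', 'a', 'e']
'a': index 2 in ['b', 'd', 'a', 'e'] -> ['a', 'b', 'd', 'e']
'e': index 3 in ['a', 'b', 'd', 'e'] -> ['e', 'a', 'b', 'd']


Output: [3, 0, 0, 1, 0, 2, 1, 3, 2, 0, 2, 3]


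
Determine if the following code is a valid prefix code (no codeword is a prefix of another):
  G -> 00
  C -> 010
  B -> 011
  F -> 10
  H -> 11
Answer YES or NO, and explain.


Checking each pair (does one codeword prefix another?):
  G='00' vs C='010': no prefix
  G='00' vs B='011': no prefix
  G='00' vs F='10': no prefix
  G='00' vs H='11': no prefix
  C='010' vs G='00': no prefix
  C='010' vs B='011': no prefix
  C='010' vs F='10': no prefix
  C='010' vs H='11': no prefix
  B='011' vs G='00': no prefix
  B='011' vs C='010': no prefix
  B='011' vs F='10': no prefix
  B='011' vs H='11': no prefix
  F='10' vs G='00': no prefix
  F='10' vs C='010': no prefix
  F='10' vs B='011': no prefix
  F='10' vs H='11': no prefix
  H='11' vs G='00': no prefix
  H='11' vs C='010': no prefix
  H='11' vs B='011': no prefix
  H='11' vs F='10': no prefix
No violation found over all pairs.

YES -- this is a valid prefix code. No codeword is a prefix of any other codeword.


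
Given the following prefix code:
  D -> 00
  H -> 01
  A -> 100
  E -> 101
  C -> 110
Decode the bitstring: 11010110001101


Decoding step by step:
Bits 110 -> C
Bits 101 -> E
Bits 100 -> A
Bits 01 -> H
Bits 101 -> E


Decoded message: CEAHE


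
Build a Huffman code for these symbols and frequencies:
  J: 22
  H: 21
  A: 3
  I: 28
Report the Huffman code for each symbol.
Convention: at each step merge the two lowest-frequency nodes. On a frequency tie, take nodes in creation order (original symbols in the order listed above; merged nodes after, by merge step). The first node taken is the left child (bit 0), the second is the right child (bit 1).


Huffman tree construction:
Step 1: Merge A(3) + H(21) = 24
Step 2: Merge J(22) + (A+H)(24) = 46
Step 3: Merge I(28) + (J+(A+H))(46) = 74
Read each symbol's code off the tree from the root (left child = 0, right child = 1).

Codes:
  J: 10 (length 2)
  H: 111 (length 3)
  A: 110 (length 3)
  I: 0 (length 1)
Average code length: 144/74 = 1.9459 bits/symbol


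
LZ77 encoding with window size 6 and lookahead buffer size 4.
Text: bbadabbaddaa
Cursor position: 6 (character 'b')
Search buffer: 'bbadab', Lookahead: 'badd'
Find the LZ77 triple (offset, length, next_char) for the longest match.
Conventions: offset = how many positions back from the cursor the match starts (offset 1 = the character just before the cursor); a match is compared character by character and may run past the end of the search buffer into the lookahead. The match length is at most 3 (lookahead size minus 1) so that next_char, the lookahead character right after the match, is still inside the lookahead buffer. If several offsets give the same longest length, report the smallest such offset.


Try each offset into the search buffer:
  offset=1 (pos 5, char 'b'): match length 1
  offset=2 (pos 4, char 'a'): match length 0
  offset=3 (pos 3, char 'd'): match length 0
  offset=4 (pos 2, char 'a'): match length 0
  offset=5 (pos 1, char 'b'): match length 3
  offset=6 (pos 0, char 'b'): match length 1
Longest match has length 3 at offset 5.
next_char = character at position 6 + 3 = 9 -> 'd'

Best match: offset=5, length=3 (matching 'bad' starting at position 1)
LZ77 triple: (5, 3, 'd')


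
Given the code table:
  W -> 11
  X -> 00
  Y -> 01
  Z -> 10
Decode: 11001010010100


Decoding:
11 -> W
00 -> X
10 -> Z
10 -> Z
01 -> Y
01 -> Y
00 -> X


Result: WXZZYYX


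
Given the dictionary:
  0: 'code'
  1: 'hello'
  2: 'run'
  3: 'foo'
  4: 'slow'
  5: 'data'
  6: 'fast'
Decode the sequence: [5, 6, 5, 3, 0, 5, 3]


Look up each index in the dictionary:
  5 -> 'data'
  6 -> 'fast'
  5 -> 'data'
  3 -> 'foo'
  0 -> 'code'
  5 -> 'data'
  3 -> 'foo'

Decoded: "data fast data foo code data foo"


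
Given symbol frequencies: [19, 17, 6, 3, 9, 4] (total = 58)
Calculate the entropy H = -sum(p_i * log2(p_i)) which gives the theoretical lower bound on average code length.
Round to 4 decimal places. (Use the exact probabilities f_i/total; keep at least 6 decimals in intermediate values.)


Per-symbol terms -p_i * log2(p_i) with p_i = f_i/58:
  p = 19/58 = 0.327586: log2(p) = -1.610053, -p*log2(p) = 0.527431
  p = 17/58 = 0.293103: log2(p) = -1.770518, -p*log2(p) = 0.518945
  p = 6/58 = 0.103448: log2(p) = -3.273018, -p*log2(p) = 0.338588
  p = 3/58 = 0.051724: log2(p) = -4.273018, -p*log2(p) = 0.221018
  p = 9/58 = 0.155172: log2(p) = -2.688056, -p*log2(p) = 0.417112
  p = 4/58 = 0.068966: log2(p) = -3.857981, -p*log2(p) = 0.266068
H = 0.527431 + 0.518945 + 0.338588 + 0.221018 + 0.417112 + 0.266068 = 2.289162

H = 2.2892 bits/symbol


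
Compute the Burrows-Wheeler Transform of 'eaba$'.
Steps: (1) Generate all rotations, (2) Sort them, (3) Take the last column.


Rotations (sorted):
  0: $eaba -> last char: a
  1: a$eab -> last char: b
  2: aba$e -> last char: e
  3: ba$ea -> last char: a
  4: eaba$ -> last char: $


BWT = abea$


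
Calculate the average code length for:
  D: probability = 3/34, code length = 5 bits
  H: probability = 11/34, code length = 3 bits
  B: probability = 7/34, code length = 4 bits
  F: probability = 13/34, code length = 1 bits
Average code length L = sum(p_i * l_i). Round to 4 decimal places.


Weighted contributions p_i * l_i:
  D: (3/34) * 5 = 15/34
  H: (11/34) * 3 = 33/34
  B: (7/34) * 4 = 28/34
  F: (13/34) * 1 = 13/34
Sum = (15 + 33 + 28 + 13)/34 = 89/34

L = 89/34 = 2.6176 bits/symbol


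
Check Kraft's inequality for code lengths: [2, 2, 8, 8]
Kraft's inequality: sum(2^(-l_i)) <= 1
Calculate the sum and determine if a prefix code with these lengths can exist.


Sum = 2^(-2) + 2^(-2) + 2^(-8) + 2^(-8)
    = 0.25 + 0.25 + 0.00390625 + 0.00390625
    = 130/256 = 0.5078125
Since 0.5078125 <= 1, Kraft's inequality IS satisfied.
A prefix code with these lengths CAN exist.

Kraft sum = 0.5078125. Satisfied.


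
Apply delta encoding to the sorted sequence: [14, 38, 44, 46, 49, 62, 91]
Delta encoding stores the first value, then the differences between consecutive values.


First value: 14
Deltas:
  38 - 14 = 24
  44 - 38 = 6
  46 - 44 = 2
  49 - 46 = 3
  62 - 49 = 13
  91 - 62 = 29


Delta encoded: [14, 24, 6, 2, 3, 13, 29]


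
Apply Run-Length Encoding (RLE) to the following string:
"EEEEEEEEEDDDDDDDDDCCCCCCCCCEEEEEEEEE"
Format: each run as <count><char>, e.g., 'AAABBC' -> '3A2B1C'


Scanning runs left to right:
  i=0: run of 'E' x 9 -> '9E'
  i=9: run of 'D' x 9 -> '9D'
  i=18: run of 'C' x 9 -> '9C'
  i=27: run of 'E' x 9 -> '9E'

RLE = 9E9D9C9E


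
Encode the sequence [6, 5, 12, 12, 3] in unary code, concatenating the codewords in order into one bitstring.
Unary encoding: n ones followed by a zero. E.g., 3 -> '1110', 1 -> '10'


Encode each number as n ones followed by a terminating 0:
  6 -> 1111110 (7 bits)
  5 -> 111110 (6 bits)
  12 -> 1111111111110 (13 bits)
  12 -> 1111111111110 (13 bits)
  3 -> 1110 (4 bits)
Total length = 7 + 6 + 13 + 13 + 4 = 43 bits.

Unary([6, 5, 12, 12, 3]) = 1111110111110111111111111011111111111101110 (43 bits)


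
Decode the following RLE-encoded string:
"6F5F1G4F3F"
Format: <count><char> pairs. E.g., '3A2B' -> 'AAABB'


Expanding each <count><char> pair:
  6F -> 'FFFFFF'
  5F -> 'FFFFF'
  1G -> 'G'
  4F -> 'FFFF'
  3F -> 'FFF'

Decoded = FFFFFFFFFFFGFFFFFFF


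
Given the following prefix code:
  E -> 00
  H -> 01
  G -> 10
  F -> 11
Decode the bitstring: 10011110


Decoding step by step:
Bits 10 -> G
Bits 01 -> H
Bits 11 -> F
Bits 10 -> G


Decoded message: GHFG


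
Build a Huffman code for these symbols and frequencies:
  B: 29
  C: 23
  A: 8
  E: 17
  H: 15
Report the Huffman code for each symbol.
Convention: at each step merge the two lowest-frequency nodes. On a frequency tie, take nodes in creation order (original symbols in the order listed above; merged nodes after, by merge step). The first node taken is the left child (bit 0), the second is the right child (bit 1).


Huffman tree construction:
Step 1: Merge A(8) + H(15) = 23
Step 2: Merge E(17) + C(23) = 40
Step 3: Merge (A+H)(23) + B(29) = 52
Step 4: Merge (E+C)(40) + ((A+H)+B)(52) = 92
Read each symbol's code off the tree from the root (left child = 0, right child = 1).

Codes:
  B: 11 (length 2)
  C: 01 (length 2)
  A: 100 (length 3)
  E: 00 (length 2)
  H: 101 (length 3)
Average code length: 207/92 = 2.2500 bits/symbol


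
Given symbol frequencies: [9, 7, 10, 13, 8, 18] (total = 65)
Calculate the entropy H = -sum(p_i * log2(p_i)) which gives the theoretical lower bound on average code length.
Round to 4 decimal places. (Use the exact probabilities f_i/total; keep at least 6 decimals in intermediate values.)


Per-symbol terms -p_i * log2(p_i) with p_i = f_i/65:
  p = 9/65 = 0.138462: log2(p) = -2.852443, -p*log2(p) = 0.394954
  p = 7/65 = 0.107692: log2(p) = -3.215013, -p*log2(p) = 0.346232
  p = 10/65 = 0.153846: log2(p) = -2.700440, -p*log2(p) = 0.415452
  p = 13/65 = 0.200000: log2(p) = -2.321928, -p*log2(p) = 0.464386
  p = 8/65 = 0.123077: log2(p) = -3.022368, -p*log2(p) = 0.371984
  p = 18/65 = 0.276923: log2(p) = -1.852443, -p*log2(p) = 0.512984
H = 0.394954 + 0.346232 + 0.415452 + 0.464386 + 0.371984 + 0.512984 = 2.505992

H = 2.506 bits/symbol


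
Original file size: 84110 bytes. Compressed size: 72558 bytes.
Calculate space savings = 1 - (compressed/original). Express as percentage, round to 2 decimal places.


ratio = compressed/original = 72558/84110 = 0.862656
savings = 1 - ratio = 1 - 0.862656 = 0.137344
as a percentage: 0.137344 * 100 = 13.73%

Space savings = 1 - 72558/84110 = 13.73%


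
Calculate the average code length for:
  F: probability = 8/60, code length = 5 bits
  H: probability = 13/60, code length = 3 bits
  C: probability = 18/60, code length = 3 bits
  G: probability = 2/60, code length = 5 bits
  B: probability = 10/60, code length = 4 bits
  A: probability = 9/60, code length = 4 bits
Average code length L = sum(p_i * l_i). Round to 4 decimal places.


Weighted contributions p_i * l_i:
  F: (8/60) * 5 = 40/60
  H: (13/60) * 3 = 39/60
  C: (18/60) * 3 = 54/60
  G: (2/60) * 5 = 10/60
  B: (10/60) * 4 = 40/60
  A: (9/60) * 4 = 36/60
Sum = (40 + 39 + 54 + 10 + 40 + 36)/60 = 219/60

L = 219/60 = 3.6500 bits/symbol


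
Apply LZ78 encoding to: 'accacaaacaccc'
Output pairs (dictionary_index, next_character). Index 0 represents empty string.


LZ78 encoding steps:
Dictionary: {0: ''}
Step 1: w='' (idx 0), next='a' -> output (0, 'a'), add 'a' as idx 1
Step 2: w='' (idx 0), next='c' -> output (0, 'c'), add 'c' as idx 2
Step 3: w='c' (idx 2), next='a' -> output (2, 'a'), add 'ca' as idx 3
Step 4: w='ca' (idx 3), next='a' -> output (3, 'a'), add 'caa' as idx 4
Step 5: w='a' (idx 1), next='c' -> output (1, 'c'), add 'ac' as idx 5
Step 6: w='ac' (idx 5), next='c' -> output (5, 'c'), add 'acc' as idx 6
Step 7: w='c' (idx 2), end of input -> output (2, '')


Encoded: [(0, 'a'), (0, 'c'), (2, 'a'), (3, 'a'), (1, 'c'), (5, 'c'), (2, '')]


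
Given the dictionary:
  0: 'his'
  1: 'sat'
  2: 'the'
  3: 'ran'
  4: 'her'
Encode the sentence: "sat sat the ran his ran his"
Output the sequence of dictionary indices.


Look up each word in the dictionary:
  'sat' -> 1
  'sat' -> 1
  'the' -> 2
  'ran' -> 3
  'his' -> 0
  'ran' -> 3
  'his' -> 0

Encoded: [1, 1, 2, 3, 0, 3, 0]


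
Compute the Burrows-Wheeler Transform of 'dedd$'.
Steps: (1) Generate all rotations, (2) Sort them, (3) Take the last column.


Rotations (sorted):
  0: $dedd -> last char: d
  1: d$ded -> last char: d
  2: dd$de -> last char: e
  3: dedd$ -> last char: $
  4: edd$d -> last char: d


BWT = dde$d


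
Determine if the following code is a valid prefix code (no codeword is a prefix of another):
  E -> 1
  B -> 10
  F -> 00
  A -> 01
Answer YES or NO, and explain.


Checking each pair (does one codeword prefix another?):
  E='1' vs B='10': prefix -- VIOLATION

NO -- this is NOT a valid prefix code. E (1) is a prefix of B (10).


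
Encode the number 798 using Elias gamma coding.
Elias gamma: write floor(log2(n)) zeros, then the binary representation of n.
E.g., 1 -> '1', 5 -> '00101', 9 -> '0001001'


num_bits = floor(log2(798)) + 1 = 10
leading_zeros = num_bits - 1 = 9
binary(798) = 1100011110

Elias gamma(798) = '000000000' + '1100011110' = 0000000001100011110 (19 bits)


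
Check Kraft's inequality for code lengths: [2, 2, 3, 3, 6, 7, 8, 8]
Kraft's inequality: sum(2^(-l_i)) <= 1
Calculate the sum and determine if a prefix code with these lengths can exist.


Sum = 2^(-2) + 2^(-2) + 2^(-3) + 2^(-3) + 2^(-6) + 2^(-7) + 2^(-8) + 2^(-8)
    = 0.25 + 0.25 + 0.125 + 0.125 + 0.015625 + 0.0078125 + 0.00390625 + 0.00390625
    = 200/256 = 0.78125
Since 0.78125 <= 1, Kraft's inequality IS satisfied.
A prefix code with these lengths CAN exist.

Kraft sum = 0.78125. Satisfied.


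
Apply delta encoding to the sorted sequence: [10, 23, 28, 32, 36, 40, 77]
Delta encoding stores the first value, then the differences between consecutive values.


First value: 10
Deltas:
  23 - 10 = 13
  28 - 23 = 5
  32 - 28 = 4
  36 - 32 = 4
  40 - 36 = 4
  77 - 40 = 37


Delta encoded: [10, 13, 5, 4, 4, 4, 37]


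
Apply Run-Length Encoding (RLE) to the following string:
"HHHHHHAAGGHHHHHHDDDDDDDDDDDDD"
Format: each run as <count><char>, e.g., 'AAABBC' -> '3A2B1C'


Scanning runs left to right:
  i=0: run of 'H' x 6 -> '6H'
  i=6: run of 'A' x 2 -> '2A'
  i=8: run of 'G' x 2 -> '2G'
  i=10: run of 'H' x 6 -> '6H'
  i=16: run of 'D' x 13 -> '13D'

RLE = 6H2A2G6H13D


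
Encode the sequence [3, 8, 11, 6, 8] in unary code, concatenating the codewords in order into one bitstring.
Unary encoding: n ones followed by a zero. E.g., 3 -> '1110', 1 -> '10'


Encode each number as n ones followed by a terminating 0:
  3 -> 1110 (4 bits)
  8 -> 111111110 (9 bits)
  11 -> 111111111110 (12 bits)
  6 -> 1111110 (7 bits)
  8 -> 111111110 (9 bits)
Total length = 4 + 9 + 12 + 7 + 9 = 41 bits.

Unary([3, 8, 11, 6, 8]) = 11101111111101111111111101111110111111110 (41 bits)


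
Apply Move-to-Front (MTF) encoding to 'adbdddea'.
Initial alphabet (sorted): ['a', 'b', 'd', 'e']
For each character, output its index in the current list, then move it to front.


MTF encoding:
'a': index 0 in ['a', 'b', 'd', 'e'] -> ['a', 'b', 'd', 'e']
'd': index 2 in ['a', 'b', 'd', 'e'] -> ['d', 'a', 'b', 'e']
'b': index 2 in ['d', 'a', 'b', 'e'] -> ['b', 'd', 'a', 'e']
'd': index 1 in ['b', 'd', 'a', 'e'] -> ['d', 'b', 'a', 'e']
'd': index 0 in ['d', 'b', 'a', 'e'] -> ['d', 'b', 'a', 'e']
'd': index 0 in ['d', 'b', 'a', 'e'] -> ['d', 'b', 'a', 'e']
'e': index 3 in ['d', 'b', 'a', 'e'] -> ['e', 'd', 'b', 'a']
'a': index 3 in ['e', 'd', 'b', 'a'] -> ['a', 'e', 'd', 'b']


Output: [0, 2, 2, 1, 0, 0, 3, 3]


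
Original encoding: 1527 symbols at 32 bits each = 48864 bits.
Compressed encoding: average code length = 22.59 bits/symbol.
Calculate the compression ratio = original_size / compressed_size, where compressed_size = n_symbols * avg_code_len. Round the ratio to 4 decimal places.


original_size = n_symbols * orig_bits = 1527 * 32 = 48864 bits
compressed_size = n_symbols * avg_code_len = 1527 * 22.59 = 34494.93 bits
ratio = original_size / compressed_size = 48864 / 34494.93 = 1.4166

Compression ratio = 1.4166


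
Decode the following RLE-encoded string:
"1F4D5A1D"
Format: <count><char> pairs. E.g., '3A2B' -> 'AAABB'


Expanding each <count><char> pair:
  1F -> 'F'
  4D -> 'DDDD'
  5A -> 'AAAAA'
  1D -> 'D'

Decoded = FDDDDAAAAAD


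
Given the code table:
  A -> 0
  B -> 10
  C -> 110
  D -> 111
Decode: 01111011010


Decoding:
0 -> A
111 -> D
10 -> B
110 -> C
10 -> B


Result: ADBCB


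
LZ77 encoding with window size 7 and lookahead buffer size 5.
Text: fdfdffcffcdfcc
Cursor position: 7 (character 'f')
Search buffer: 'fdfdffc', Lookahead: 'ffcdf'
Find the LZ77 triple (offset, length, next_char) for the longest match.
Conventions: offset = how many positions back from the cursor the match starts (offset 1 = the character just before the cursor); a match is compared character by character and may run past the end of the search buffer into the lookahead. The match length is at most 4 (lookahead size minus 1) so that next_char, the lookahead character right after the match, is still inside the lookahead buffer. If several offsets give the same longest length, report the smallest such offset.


Try each offset into the search buffer:
  offset=1 (pos 6, char 'c'): match length 0
  offset=2 (pos 5, char 'f'): match length 1
  offset=3 (pos 4, char 'f'): match length 3
  offset=4 (pos 3, char 'd'): match length 0
  offset=5 (pos 2, char 'f'): match length 1
  offset=6 (pos 1, char 'd'): match length 0
  offset=7 (pos 0, char 'f'): match length 1
Longest match has length 3 at offset 3.
next_char = character at position 7 + 3 = 10 -> 'd'

Best match: offset=3, length=3 (matching 'ffc' starting at position 4)
LZ77 triple: (3, 3, 'd')


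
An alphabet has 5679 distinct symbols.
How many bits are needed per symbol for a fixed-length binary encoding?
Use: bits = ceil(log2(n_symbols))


log2(5679) = 12.4714
Bracket: 2^12 = 4096 < 5679 <= 2^13 = 8192
So ceil(log2(5679)) = 13

bits = ceil(log2(5679)) = ceil(12.4714) = 13 bits


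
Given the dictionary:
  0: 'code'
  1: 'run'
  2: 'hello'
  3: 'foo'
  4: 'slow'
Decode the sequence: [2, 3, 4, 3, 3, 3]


Look up each index in the dictionary:
  2 -> 'hello'
  3 -> 'foo'
  4 -> 'slow'
  3 -> 'foo'
  3 -> 'foo'
  3 -> 'foo'

Decoded: "hello foo slow foo foo foo"


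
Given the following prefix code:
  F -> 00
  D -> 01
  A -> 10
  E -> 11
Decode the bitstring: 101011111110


Decoding step by step:
Bits 10 -> A
Bits 10 -> A
Bits 11 -> E
Bits 11 -> E
Bits 11 -> E
Bits 10 -> A


Decoded message: AAEEEA


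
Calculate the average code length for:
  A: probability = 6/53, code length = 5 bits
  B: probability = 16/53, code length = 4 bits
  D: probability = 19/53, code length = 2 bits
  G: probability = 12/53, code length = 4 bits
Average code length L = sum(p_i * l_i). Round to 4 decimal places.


Weighted contributions p_i * l_i:
  A: (6/53) * 5 = 30/53
  B: (16/53) * 4 = 64/53
  D: (19/53) * 2 = 38/53
  G: (12/53) * 4 = 48/53
Sum = (30 + 64 + 38 + 48)/53 = 180/53

L = 180/53 = 3.3962 bits/symbol


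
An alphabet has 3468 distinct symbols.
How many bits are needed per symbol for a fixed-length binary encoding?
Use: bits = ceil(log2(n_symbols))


log2(3468) = 11.7599
Bracket: 2^11 = 2048 < 3468 <= 2^12 = 4096
So ceil(log2(3468)) = 12

bits = ceil(log2(3468)) = ceil(11.7599) = 12 bits


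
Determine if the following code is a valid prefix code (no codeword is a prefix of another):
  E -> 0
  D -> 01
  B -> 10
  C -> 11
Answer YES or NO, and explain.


Checking each pair (does one codeword prefix another?):
  E='0' vs D='01': prefix -- VIOLATION

NO -- this is NOT a valid prefix code. E (0) is a prefix of D (01).


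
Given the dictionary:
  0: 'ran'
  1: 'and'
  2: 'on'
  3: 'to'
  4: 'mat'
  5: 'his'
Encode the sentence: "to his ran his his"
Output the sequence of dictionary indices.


Look up each word in the dictionary:
  'to' -> 3
  'his' -> 5
  'ran' -> 0
  'his' -> 5
  'his' -> 5

Encoded: [3, 5, 0, 5, 5]


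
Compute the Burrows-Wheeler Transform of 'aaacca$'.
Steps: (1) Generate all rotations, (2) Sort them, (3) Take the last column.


Rotations (sorted):
  0: $aaacca -> last char: a
  1: a$aaacc -> last char: c
  2: aaacca$ -> last char: $
  3: aacca$a -> last char: a
  4: acca$aa -> last char: a
  5: ca$aaac -> last char: c
  6: cca$aaa -> last char: a


BWT = ac$aaca


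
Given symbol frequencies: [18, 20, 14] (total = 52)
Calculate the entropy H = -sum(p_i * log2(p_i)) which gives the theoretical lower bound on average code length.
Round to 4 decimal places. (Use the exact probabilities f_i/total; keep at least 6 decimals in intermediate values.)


Per-symbol terms -p_i * log2(p_i) with p_i = f_i/52:
  p = 18/52 = 0.346154: log2(p) = -1.530515, -p*log2(p) = 0.529794
  p = 20/52 = 0.384615: log2(p) = -1.378512, -p*log2(p) = 0.530197
  p = 14/52 = 0.269231: log2(p) = -1.893085, -p*log2(p) = 0.509677
H = 0.529794 + 0.530197 + 0.509677 = 1.569668

H = 1.5697 bits/symbol


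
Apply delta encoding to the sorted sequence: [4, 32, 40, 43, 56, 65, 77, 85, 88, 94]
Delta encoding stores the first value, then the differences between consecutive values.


First value: 4
Deltas:
  32 - 4 = 28
  40 - 32 = 8
  43 - 40 = 3
  56 - 43 = 13
  65 - 56 = 9
  77 - 65 = 12
  85 - 77 = 8
  88 - 85 = 3
  94 - 88 = 6


Delta encoded: [4, 28, 8, 3, 13, 9, 12, 8, 3, 6]


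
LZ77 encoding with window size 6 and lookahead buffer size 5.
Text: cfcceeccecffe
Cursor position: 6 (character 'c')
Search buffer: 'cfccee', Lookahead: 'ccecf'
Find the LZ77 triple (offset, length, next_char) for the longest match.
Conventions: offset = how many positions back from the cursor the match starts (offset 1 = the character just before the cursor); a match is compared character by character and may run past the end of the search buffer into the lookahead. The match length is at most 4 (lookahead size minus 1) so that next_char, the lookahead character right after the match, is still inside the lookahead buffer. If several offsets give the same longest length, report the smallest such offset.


Try each offset into the search buffer:
  offset=1 (pos 5, char 'e'): match length 0
  offset=2 (pos 4, char 'e'): match length 0
  offset=3 (pos 3, char 'c'): match length 1
  offset=4 (pos 2, char 'c'): match length 3
  offset=5 (pos 1, char 'f'): match length 0
  offset=6 (pos 0, char 'c'): match length 1
Longest match has length 3 at offset 4.
next_char = character at position 6 + 3 = 9 -> 'c'

Best match: offset=4, length=3 (matching 'cce' starting at position 2)
LZ77 triple: (4, 3, 'c')


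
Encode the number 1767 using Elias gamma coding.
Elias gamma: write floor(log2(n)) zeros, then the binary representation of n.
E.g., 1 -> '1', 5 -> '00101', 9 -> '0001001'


num_bits = floor(log2(1767)) + 1 = 11
leading_zeros = num_bits - 1 = 10
binary(1767) = 11011100111

Elias gamma(1767) = '0000000000' + '11011100111' = 000000000011011100111 (21 bits)


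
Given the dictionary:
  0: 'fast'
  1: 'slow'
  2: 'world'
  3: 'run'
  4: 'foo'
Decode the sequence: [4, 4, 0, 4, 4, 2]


Look up each index in the dictionary:
  4 -> 'foo'
  4 -> 'foo'
  0 -> 'fast'
  4 -> 'foo'
  4 -> 'foo'
  2 -> 'world'

Decoded: "foo foo fast foo foo world"


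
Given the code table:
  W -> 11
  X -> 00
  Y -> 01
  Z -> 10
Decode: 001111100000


Decoding:
00 -> X
11 -> W
11 -> W
10 -> Z
00 -> X
00 -> X


Result: XWWZXX


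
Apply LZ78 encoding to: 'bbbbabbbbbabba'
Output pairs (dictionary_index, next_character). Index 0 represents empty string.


LZ78 encoding steps:
Dictionary: {0: ''}
Step 1: w='' (idx 0), next='b' -> output (0, 'b'), add 'b' as idx 1
Step 2: w='b' (idx 1), next='b' -> output (1, 'b'), add 'bb' as idx 2
Step 3: w='b' (idx 1), next='a' -> output (1, 'a'), add 'ba' as idx 3
Step 4: w='bb' (idx 2), next='b' -> output (2, 'b'), add 'bbb' as idx 4
Step 5: w='bb' (idx 2), next='a' -> output (2, 'a'), add 'bba' as idx 5
Step 6: w='bba' (idx 5), end of input -> output (5, '')


Encoded: [(0, 'b'), (1, 'b'), (1, 'a'), (2, 'b'), (2, 'a'), (5, '')]


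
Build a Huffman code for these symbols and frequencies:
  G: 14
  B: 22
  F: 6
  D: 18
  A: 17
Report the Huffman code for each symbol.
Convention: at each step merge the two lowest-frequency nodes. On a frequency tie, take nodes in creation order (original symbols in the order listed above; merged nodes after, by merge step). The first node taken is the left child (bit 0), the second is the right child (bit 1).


Huffman tree construction:
Step 1: Merge F(6) + G(14) = 20
Step 2: Merge A(17) + D(18) = 35
Step 3: Merge (F+G)(20) + B(22) = 42
Step 4: Merge (A+D)(35) + ((F+G)+B)(42) = 77
Read each symbol's code off the tree from the root (left child = 0, right child = 1).

Codes:
  G: 101 (length 3)
  B: 11 (length 2)
  F: 100 (length 3)
  D: 01 (length 2)
  A: 00 (length 2)
Average code length: 174/77 = 2.2597 bits/symbol


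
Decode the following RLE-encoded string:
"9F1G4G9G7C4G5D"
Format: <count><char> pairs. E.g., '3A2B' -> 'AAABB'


Expanding each <count><char> pair:
  9F -> 'FFFFFFFFF'
  1G -> 'G'
  4G -> 'GGGG'
  9G -> 'GGGGGGGGG'
  7C -> 'CCCCCCC'
  4G -> 'GGGG'
  5D -> 'DDDDD'

Decoded = FFFFFFFFFGGGGGGGGGGGGGGCCCCCCCGGGGDDDDD


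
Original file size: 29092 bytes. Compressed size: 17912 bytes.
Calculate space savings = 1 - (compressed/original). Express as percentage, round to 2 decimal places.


ratio = compressed/original = 17912/29092 = 0.615702
savings = 1 - ratio = 1 - 0.615702 = 0.384298
as a percentage: 0.384298 * 100 = 38.43%

Space savings = 1 - 17912/29092 = 38.43%


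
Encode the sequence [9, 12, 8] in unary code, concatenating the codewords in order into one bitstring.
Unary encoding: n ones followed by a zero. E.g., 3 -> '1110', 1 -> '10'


Encode each number as n ones followed by a terminating 0:
  9 -> 1111111110 (10 bits)
  12 -> 1111111111110 (13 bits)
  8 -> 111111110 (9 bits)
Total length = 10 + 13 + 9 = 32 bits.

Unary([9, 12, 8]) = 11111111101111111111110111111110 (32 bits)


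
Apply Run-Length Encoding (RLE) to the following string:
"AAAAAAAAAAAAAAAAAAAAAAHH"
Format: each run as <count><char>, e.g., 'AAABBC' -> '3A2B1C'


Scanning runs left to right:
  i=0: run of 'A' x 22 -> '22A'
  i=22: run of 'H' x 2 -> '2H'

RLE = 22A2H


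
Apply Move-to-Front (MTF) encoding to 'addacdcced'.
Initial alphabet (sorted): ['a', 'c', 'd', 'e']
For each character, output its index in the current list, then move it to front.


MTF encoding:
'a': index 0 in ['a', 'c', 'd', 'e'] -> ['a', 'c', 'd', 'e']
'd': index 2 in ['a', 'c', 'd', 'e'] -> ['d', 'a', 'c', 'e']
'd': index 0 in ['d', 'a', 'c', 'e'] -> ['d', 'a', 'c', 'e']
'a': index 1 in ['d', 'a', 'c', 'e'] -> ['a', 'd', 'c', 'e']
'c': index 2 in ['a', 'd', 'c', 'e'] -> ['c', 'a', 'd', 'e']
'd': index 2 in ['c', 'a', 'd', 'e'] -> ['d', 'c', 'a', 'e']
'c': index 1 in ['d', 'c', 'a', 'e'] -> ['c', 'd', 'a', 'e']
'c': index 0 in ['c', 'd', 'a', 'e'] -> ['c', 'd', 'a', 'e']
'e': index 3 in ['c', 'd', 'a', 'e'] -> ['e', 'c', 'd', 'a']
'd': index 2 in ['e', 'c', 'd', 'a'] -> ['d', 'e', 'c', 'a']


Output: [0, 2, 0, 1, 2, 2, 1, 0, 3, 2]


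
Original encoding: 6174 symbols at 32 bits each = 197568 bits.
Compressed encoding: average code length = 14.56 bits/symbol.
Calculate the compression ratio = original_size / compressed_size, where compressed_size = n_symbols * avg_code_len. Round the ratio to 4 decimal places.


original_size = n_symbols * orig_bits = 6174 * 32 = 197568 bits
compressed_size = n_symbols * avg_code_len = 6174 * 14.56 = 89893.44 bits
ratio = original_size / compressed_size = 197568 / 89893.44 = 2.1978

Compression ratio = 2.1978


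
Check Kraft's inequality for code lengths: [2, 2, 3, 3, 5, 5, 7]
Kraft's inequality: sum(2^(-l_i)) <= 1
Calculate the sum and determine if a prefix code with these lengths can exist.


Sum = 2^(-2) + 2^(-2) + 2^(-3) + 2^(-3) + 2^(-5) + 2^(-5) + 2^(-7)
    = 0.25 + 0.25 + 0.125 + 0.125 + 0.03125 + 0.03125 + 0.0078125
    = 105/128 = 0.8203125
Since 0.8203125 <= 1, Kraft's inequality IS satisfied.
A prefix code with these lengths CAN exist.

Kraft sum = 0.8203125. Satisfied.


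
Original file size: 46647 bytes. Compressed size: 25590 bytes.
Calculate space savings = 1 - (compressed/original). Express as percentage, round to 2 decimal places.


ratio = compressed/original = 25590/46647 = 0.548588
savings = 1 - ratio = 1 - 0.548588 = 0.451412
as a percentage: 0.451412 * 100 = 45.14%

Space savings = 1 - 25590/46647 = 45.14%


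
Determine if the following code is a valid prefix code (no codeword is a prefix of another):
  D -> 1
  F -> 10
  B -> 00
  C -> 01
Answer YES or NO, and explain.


Checking each pair (does one codeword prefix another?):
  D='1' vs F='10': prefix -- VIOLATION

NO -- this is NOT a valid prefix code. D (1) is a prefix of F (10).


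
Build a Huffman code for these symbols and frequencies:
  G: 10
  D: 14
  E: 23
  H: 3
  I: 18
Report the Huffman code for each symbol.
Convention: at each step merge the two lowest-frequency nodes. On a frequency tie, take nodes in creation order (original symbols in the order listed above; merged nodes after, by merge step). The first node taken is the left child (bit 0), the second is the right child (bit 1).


Huffman tree construction:
Step 1: Merge H(3) + G(10) = 13
Step 2: Merge (H+G)(13) + D(14) = 27
Step 3: Merge I(18) + E(23) = 41
Step 4: Merge ((H+G)+D)(27) + (I+E)(41) = 68
Read each symbol's code off the tree from the root (left child = 0, right child = 1).

Codes:
  G: 001 (length 3)
  D: 01 (length 2)
  E: 11 (length 2)
  H: 000 (length 3)
  I: 10 (length 2)
Average code length: 149/68 = 2.1912 bits/symbol


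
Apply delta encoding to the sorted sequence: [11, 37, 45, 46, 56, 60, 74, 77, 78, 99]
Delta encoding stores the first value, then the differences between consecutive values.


First value: 11
Deltas:
  37 - 11 = 26
  45 - 37 = 8
  46 - 45 = 1
  56 - 46 = 10
  60 - 56 = 4
  74 - 60 = 14
  77 - 74 = 3
  78 - 77 = 1
  99 - 78 = 21


Delta encoded: [11, 26, 8, 1, 10, 4, 14, 3, 1, 21]


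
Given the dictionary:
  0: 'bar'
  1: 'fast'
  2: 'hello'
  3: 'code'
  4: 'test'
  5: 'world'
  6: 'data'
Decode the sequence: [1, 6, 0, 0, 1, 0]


Look up each index in the dictionary:
  1 -> 'fast'
  6 -> 'data'
  0 -> 'bar'
  0 -> 'bar'
  1 -> 'fast'
  0 -> 'bar'

Decoded: "fast data bar bar fast bar"


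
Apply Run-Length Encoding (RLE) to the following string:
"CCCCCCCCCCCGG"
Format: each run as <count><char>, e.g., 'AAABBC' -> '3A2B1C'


Scanning runs left to right:
  i=0: run of 'C' x 11 -> '11C'
  i=11: run of 'G' x 2 -> '2G'

RLE = 11C2G


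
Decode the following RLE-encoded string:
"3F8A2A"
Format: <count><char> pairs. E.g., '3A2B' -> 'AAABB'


Expanding each <count><char> pair:
  3F -> 'FFF'
  8A -> 'AAAAAAAA'
  2A -> 'AA'

Decoded = FFFAAAAAAAAAA


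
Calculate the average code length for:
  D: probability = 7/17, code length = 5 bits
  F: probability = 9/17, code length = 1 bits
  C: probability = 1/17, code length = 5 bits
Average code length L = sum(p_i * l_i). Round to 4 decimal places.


Weighted contributions p_i * l_i:
  D: (7/17) * 5 = 35/17
  F: (9/17) * 1 = 9/17
  C: (1/17) * 5 = 5/17
Sum = (35 + 9 + 5)/17 = 49/17

L = 49/17 = 2.8824 bits/symbol


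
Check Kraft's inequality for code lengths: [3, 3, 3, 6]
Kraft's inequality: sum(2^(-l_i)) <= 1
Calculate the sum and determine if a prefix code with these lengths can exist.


Sum = 2^(-3) + 2^(-3) + 2^(-3) + 2^(-6)
    = 0.125 + 0.125 + 0.125 + 0.015625
    = 25/64 = 0.390625
Since 0.390625 <= 1, Kraft's inequality IS satisfied.
A prefix code with these lengths CAN exist.

Kraft sum = 0.390625. Satisfied.


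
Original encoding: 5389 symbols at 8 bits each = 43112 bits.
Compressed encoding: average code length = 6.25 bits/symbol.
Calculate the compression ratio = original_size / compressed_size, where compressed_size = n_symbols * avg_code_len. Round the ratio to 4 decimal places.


original_size = n_symbols * orig_bits = 5389 * 8 = 43112 bits
compressed_size = n_symbols * avg_code_len = 5389 * 6.25 = 33681.25 bits
ratio = original_size / compressed_size = 43112 / 33681.25 = 1.28

Compression ratio = 1.28


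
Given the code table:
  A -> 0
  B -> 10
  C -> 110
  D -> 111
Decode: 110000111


Decoding:
110 -> C
0 -> A
0 -> A
0 -> A
111 -> D


Result: CAAAD


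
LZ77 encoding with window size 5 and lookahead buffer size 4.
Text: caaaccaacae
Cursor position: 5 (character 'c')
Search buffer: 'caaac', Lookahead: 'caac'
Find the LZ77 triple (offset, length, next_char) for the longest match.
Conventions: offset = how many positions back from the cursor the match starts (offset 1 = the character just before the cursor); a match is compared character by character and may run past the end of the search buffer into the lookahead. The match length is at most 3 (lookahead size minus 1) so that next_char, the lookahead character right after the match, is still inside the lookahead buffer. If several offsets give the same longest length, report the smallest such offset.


Try each offset into the search buffer:
  offset=1 (pos 4, char 'c'): match length 1
  offset=2 (pos 3, char 'a'): match length 0
  offset=3 (pos 2, char 'a'): match length 0
  offset=4 (pos 1, char 'a'): match length 0
  offset=5 (pos 0, char 'c'): match length 3
Longest match has length 3 at offset 5.
next_char = character at position 5 + 3 = 8 -> 'c'

Best match: offset=5, length=3 (matching 'caa' starting at position 0)
LZ77 triple: (5, 3, 'c')


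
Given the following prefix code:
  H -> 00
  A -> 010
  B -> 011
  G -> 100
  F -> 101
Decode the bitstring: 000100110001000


Decoding step by step:
Bits 00 -> H
Bits 010 -> A
Bits 011 -> B
Bits 00 -> H
Bits 010 -> A
Bits 00 -> H


Decoded message: HABHAH


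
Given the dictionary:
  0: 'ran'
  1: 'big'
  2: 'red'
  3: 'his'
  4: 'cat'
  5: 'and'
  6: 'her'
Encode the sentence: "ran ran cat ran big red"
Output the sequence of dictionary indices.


Look up each word in the dictionary:
  'ran' -> 0
  'ran' -> 0
  'cat' -> 4
  'ran' -> 0
  'big' -> 1
  'red' -> 2

Encoded: [0, 0, 4, 0, 1, 2]


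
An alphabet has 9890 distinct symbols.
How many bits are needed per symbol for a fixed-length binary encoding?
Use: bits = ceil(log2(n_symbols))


log2(9890) = 13.2718
Bracket: 2^13 = 8192 < 9890 <= 2^14 = 16384
So ceil(log2(9890)) = 14

bits = ceil(log2(9890)) = ceil(13.2718) = 14 bits


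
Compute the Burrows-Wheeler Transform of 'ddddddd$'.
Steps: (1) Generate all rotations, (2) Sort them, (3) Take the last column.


Rotations (sorted):
  0: $ddddddd -> last char: d
  1: d$dddddd -> last char: d
  2: dd$ddddd -> last char: d
  3: ddd$dddd -> last char: d
  4: dddd$ddd -> last char: d
  5: ddddd$dd -> last char: d
  6: dddddd$d -> last char: d
  7: ddddddd$ -> last char: $


BWT = ddddddd$


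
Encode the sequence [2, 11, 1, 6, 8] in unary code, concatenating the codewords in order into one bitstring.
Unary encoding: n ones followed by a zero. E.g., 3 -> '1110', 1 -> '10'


Encode each number as n ones followed by a terminating 0:
  2 -> 110 (3 bits)
  11 -> 111111111110 (12 bits)
  1 -> 10 (2 bits)
  6 -> 1111110 (7 bits)
  8 -> 111111110 (9 bits)
Total length = 3 + 12 + 2 + 7 + 9 = 33 bits.

Unary([2, 11, 1, 6, 8]) = 110111111111110101111110111111110 (33 bits)


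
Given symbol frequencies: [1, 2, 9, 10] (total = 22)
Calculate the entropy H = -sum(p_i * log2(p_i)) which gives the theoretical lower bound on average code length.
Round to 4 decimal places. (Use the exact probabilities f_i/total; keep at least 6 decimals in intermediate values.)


Per-symbol terms -p_i * log2(p_i) with p_i = f_i/22:
  p = 1/22 = 0.045455: log2(p) = -4.459432, -p*log2(p) = 0.202701
  p = 2/22 = 0.090909: log2(p) = -3.459432, -p*log2(p) = 0.314494
  p = 9/22 = 0.409091: log2(p) = -1.289507, -p*log2(p) = 0.527525
  p = 10/22 = 0.454545: log2(p) = -1.137504, -p*log2(p) = 0.517047
H = 0.202701 + 0.314494 + 0.527525 + 0.517047 = 1.561767

H = 1.5618 bits/symbol


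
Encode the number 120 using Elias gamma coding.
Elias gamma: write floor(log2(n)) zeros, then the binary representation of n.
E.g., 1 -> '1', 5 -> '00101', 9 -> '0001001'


num_bits = floor(log2(120)) + 1 = 7
leading_zeros = num_bits - 1 = 6
binary(120) = 1111000

Elias gamma(120) = '000000' + '1111000' = 0000001111000 (13 bits)


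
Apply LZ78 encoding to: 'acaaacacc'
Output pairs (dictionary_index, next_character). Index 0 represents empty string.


LZ78 encoding steps:
Dictionary: {0: ''}
Step 1: w='' (idx 0), next='a' -> output (0, 'a'), add 'a' as idx 1
Step 2: w='' (idx 0), next='c' -> output (0, 'c'), add 'c' as idx 2
Step 3: w='a' (idx 1), next='a' -> output (1, 'a'), add 'aa' as idx 3
Step 4: w='a' (idx 1), next='c' -> output (1, 'c'), add 'ac' as idx 4
Step 5: w='ac' (idx 4), next='c' -> output (4, 'c'), add 'acc' as idx 5


Encoded: [(0, 'a'), (0, 'c'), (1, 'a'), (1, 'c'), (4, 'c')]


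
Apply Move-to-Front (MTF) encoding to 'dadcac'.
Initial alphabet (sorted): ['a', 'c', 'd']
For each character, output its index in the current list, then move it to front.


MTF encoding:
'd': index 2 in ['a', 'c', 'd'] -> ['d', 'a', 'c']
'a': index 1 in ['d', 'a', 'c'] -> ['a', 'd', 'c']
'd': index 1 in ['a', 'd', 'c'] -> ['d', 'a', 'c']
'c': index 2 in ['d', 'a', 'c'] -> ['c', 'd', 'a']
'a': index 2 in ['c', 'd', 'a'] -> ['a', 'c', 'd']
'c': index 1 in ['a', 'c', 'd'] -> ['c', 'a', 'd']


Output: [2, 1, 1, 2, 2, 1]


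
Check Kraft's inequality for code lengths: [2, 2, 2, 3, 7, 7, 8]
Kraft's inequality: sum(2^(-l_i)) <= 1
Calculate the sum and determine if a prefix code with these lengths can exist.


Sum = 2^(-2) + 2^(-2) + 2^(-2) + 2^(-3) + 2^(-7) + 2^(-7) + 2^(-8)
    = 0.25 + 0.25 + 0.25 + 0.125 + 0.0078125 + 0.0078125 + 0.00390625
    = 229/256 = 0.89453125
Since 0.89453125 <= 1, Kraft's inequality IS satisfied.
A prefix code with these lengths CAN exist.

Kraft sum = 0.89453125. Satisfied.
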